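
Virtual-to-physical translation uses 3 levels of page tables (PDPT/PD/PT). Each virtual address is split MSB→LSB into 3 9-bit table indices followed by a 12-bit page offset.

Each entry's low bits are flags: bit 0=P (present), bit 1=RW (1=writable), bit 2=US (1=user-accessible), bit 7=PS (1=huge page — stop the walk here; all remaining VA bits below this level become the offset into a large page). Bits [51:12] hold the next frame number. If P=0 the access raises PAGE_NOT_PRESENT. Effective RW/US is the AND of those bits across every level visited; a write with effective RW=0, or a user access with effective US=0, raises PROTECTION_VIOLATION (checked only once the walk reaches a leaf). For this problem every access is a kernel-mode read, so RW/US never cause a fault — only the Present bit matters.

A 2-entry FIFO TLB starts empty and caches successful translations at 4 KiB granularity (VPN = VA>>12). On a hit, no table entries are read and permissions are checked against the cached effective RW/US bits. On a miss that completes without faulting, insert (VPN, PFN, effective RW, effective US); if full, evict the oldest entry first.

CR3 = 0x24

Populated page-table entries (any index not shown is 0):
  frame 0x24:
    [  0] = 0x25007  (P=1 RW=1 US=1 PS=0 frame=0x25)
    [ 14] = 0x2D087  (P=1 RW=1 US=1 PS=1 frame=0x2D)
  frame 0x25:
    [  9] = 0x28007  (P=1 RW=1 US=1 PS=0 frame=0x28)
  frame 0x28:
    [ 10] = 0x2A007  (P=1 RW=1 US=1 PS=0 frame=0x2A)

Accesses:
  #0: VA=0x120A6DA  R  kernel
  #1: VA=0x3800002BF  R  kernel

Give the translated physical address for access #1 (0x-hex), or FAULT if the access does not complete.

Per-access translation:
#0 VA=0x120A6DA (r,kernel):
  [0] read 0x24 idx=0: raw=0x25007 flags P=1 W=1 U=1 S=0
  [1] read 0x25 idx=9: raw=0x28007 flags P=1 W=1 U=1 S=0
  [2] read 0x28 idx=10: raw=0x2A007 flags P=1 W=1 U=1 S=0
  ✓ 0x2A6DA  — 3 lookups
#1 VA=0x3800002BF (r,kernel):
  [0] read 0x24 idx=14: raw=0x2D087 flags P=1 W=1 U=1 S=1
  ✓ 0x2D2BF (huge @L0)  — 1 lookups

Access #1 PA: 0x2D2BF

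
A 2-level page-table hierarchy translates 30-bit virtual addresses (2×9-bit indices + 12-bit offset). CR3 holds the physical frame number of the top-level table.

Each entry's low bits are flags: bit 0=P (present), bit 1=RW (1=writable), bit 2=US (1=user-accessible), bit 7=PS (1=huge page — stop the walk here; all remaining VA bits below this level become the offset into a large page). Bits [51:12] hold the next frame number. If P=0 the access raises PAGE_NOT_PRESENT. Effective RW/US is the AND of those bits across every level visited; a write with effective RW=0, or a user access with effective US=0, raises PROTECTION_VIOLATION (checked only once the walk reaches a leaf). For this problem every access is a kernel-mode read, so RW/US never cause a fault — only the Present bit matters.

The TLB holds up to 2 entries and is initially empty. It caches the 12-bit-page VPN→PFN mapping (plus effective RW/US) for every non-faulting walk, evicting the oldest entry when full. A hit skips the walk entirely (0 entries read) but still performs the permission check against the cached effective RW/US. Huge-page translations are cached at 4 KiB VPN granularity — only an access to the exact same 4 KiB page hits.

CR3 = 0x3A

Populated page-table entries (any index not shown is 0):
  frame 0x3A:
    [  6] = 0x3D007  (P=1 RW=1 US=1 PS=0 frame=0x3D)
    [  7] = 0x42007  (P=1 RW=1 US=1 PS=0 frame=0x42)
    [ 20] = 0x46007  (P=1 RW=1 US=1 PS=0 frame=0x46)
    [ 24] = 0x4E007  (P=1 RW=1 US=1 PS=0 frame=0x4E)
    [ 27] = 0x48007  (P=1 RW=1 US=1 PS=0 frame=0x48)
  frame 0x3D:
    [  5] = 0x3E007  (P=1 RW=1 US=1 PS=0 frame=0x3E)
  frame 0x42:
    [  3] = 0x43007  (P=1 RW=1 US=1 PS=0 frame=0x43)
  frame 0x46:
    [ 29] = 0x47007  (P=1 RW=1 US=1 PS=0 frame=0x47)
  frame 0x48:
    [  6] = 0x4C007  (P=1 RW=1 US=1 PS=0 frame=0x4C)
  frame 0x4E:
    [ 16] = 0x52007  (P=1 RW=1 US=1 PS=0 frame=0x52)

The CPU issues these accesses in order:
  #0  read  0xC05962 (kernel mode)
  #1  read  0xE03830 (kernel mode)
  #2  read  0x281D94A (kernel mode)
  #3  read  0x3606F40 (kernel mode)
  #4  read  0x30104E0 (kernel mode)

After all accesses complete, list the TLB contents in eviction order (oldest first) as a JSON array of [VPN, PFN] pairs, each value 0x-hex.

Per-access translation:
#0 VA=0xC05962 (r,kernel):
  L0 @0x3A[6] → 0x3D007  P=1,RW=1,US=1,PS=0
  L1 @0x3D[5] → 0x3E007  P=1,RW=1,US=1,PS=0
  → PA=0x3E962  (2 entries read)
#1 VA=0xE03830 (r,kernel):
  L0 @0x3A[7] → 0x42007  P=1,RW=1,US=1,PS=0
  L1 @0x42[3] → 0x43007  P=1,RW=1,US=1,PS=0
  → PA=0x43830  (2 entries read)
#2 VA=0x281D94A (r,kernel):
  L0 @0x3A[20] → 0x46007  P=1,RW=1,US=1,PS=0
  L1 @0x46[29] → 0x47007  P=1,RW=1,US=1,PS=0
  → PA=0x4794A  (2 entries read)
#3 VA=0x3606F40 (r,kernel):
  L0 @0x3A[27] → 0x48007  P=1,RW=1,US=1,PS=0
  L1 @0x48[6] → 0x4C007  P=1,RW=1,US=1,PS=0
  → PA=0x4CF40  (2 entries read)
#4 VA=0x30104E0 (r,kernel):
  L0 @0x3A[24] → 0x4E007  P=1,RW=1,US=1,PS=0
  L1 @0x4E[16] → 0x52007  P=1,RW=1,US=1,PS=0
  → PA=0x524E0  (2 entries read)

TLB: [["0x3606", "0x4C"], ["0x3010", "0x52"]]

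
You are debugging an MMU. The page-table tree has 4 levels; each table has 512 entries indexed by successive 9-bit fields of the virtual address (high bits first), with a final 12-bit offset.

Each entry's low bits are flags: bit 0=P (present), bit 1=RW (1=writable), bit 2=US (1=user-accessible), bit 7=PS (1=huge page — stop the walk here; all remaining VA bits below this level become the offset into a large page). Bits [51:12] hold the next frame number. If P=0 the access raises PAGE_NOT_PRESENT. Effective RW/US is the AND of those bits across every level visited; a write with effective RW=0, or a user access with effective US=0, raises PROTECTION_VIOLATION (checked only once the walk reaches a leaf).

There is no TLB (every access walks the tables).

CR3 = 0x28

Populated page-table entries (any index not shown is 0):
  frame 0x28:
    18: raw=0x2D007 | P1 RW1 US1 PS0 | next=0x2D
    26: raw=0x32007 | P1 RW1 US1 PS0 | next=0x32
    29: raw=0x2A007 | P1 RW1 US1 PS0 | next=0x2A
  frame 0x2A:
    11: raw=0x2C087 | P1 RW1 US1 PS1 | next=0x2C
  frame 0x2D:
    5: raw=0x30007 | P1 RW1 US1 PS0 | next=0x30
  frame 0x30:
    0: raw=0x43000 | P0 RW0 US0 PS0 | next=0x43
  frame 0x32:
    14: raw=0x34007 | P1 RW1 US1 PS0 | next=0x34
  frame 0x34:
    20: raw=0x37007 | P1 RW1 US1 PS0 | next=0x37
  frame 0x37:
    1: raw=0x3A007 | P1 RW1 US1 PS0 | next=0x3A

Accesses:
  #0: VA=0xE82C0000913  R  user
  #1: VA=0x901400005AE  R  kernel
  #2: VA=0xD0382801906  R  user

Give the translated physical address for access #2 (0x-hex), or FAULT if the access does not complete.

Per-access translation:
#0 VA=0xE82C0000913 (r,user):
  [0] read 0x28 idx=29: raw=0x2A007 flags P=1 W=1 U=1 S=0
  [1] read 0x2A idx=11: raw=0x2C087 flags P=1 W=1 U=1 S=1
  ⇒ phys 0x2C913 (huge @L1)  [2 reads]
#1 VA=0x901400005AE (r,kernel):
  [0] read 0x28 idx=18: raw=0x2D007 flags P=1 W=1 U=1 S=0
  [1] read 0x2D idx=5: raw=0x30007 flags P=1 W=1 U=1 S=0
  [2] read 0x30 idx=0: raw=0x43000 flags P=0 W=0 U=0 S=0
  ⇒ fault: PAGE_NOT_PRESENT  — 3 lookups
#2 VA=0xD0382801906 (r,user):
  [0] read 0x28 idx=26: raw=0x32007 flags P=1 W=1 U=1 S=0
  [1] read 0x32 idx=14: raw=0x34007 flags P=1 W=1 U=1 S=0
  [2] read 0x34 idx=20: raw=0x37007 flags P=1 W=1 U=1 S=0
  [3] read 0x37 idx=1: raw=0x3A007 flags P=1 W=1 U=1 S=0
  ⇒ phys 0x3A906  [4 reads]

Access #2 PA: 0x3A906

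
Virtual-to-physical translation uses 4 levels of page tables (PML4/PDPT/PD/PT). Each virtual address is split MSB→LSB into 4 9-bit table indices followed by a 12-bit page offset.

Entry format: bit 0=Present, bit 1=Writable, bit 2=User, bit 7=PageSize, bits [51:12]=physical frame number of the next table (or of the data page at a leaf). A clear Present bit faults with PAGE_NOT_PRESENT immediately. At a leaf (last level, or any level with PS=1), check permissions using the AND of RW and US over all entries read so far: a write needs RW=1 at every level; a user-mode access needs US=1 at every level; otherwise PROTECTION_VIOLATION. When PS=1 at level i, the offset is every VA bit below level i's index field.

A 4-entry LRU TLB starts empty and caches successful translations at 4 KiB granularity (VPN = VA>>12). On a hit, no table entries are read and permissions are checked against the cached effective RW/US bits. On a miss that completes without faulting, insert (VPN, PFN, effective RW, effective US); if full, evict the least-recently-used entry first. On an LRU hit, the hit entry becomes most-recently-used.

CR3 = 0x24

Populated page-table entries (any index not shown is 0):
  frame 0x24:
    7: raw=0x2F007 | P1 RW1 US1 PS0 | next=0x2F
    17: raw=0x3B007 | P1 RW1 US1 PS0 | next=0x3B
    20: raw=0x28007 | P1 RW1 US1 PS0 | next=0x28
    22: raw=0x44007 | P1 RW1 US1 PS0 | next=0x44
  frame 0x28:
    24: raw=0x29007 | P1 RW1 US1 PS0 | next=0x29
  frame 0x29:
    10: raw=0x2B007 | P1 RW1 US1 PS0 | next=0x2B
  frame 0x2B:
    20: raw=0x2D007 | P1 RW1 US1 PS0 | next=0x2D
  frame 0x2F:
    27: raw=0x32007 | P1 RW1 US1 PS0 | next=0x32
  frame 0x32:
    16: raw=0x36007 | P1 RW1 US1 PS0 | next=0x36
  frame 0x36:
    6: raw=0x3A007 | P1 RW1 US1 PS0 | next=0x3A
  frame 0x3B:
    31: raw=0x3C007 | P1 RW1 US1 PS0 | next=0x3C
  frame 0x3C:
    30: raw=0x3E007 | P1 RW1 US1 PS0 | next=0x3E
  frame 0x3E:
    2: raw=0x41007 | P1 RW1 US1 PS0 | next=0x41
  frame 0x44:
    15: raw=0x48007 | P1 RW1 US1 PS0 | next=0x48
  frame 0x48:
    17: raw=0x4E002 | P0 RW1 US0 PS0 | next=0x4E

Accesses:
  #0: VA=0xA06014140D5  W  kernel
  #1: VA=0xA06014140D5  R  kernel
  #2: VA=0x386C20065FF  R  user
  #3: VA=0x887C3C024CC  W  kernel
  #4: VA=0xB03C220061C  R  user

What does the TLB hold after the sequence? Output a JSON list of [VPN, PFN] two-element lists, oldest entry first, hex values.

Trace:
#0 VA=0xA06014140D5 (w,kernel):
  lvl0: tbl 0x24, slot 20 ⇒ 0x28007 (P1/RW1/US1/PS0)
  lvl1: tbl 0x28, slot 24 ⇒ 0x29007 (P1/RW1/US1/PS0)
  lvl2: tbl 0x29, slot 10 ⇒ 0x2B007 (P1/RW1/US1/PS0)
  lvl3: tbl 0x2B, slot 20 ⇒ 0x2D007 (P1/RW1/US1/PS0)
  ⇒ phys 0x2D0D5  [4 reads]
#1 VA=0xA06014140D5 (r,kernel):
  TLB hit vpn=0xA0601414 → PA=0x2D0D5
#2 VA=0x386C20065FF (r,user):
  lvl0: tbl 0x24, slot 7 ⇒ 0x2F007 (P1/RW1/US1/PS0)
  lvl1: tbl 0x2F, slot 27 ⇒ 0x32007 (P1/RW1/US1/PS0)
  lvl2: tbl 0x32, slot 16 ⇒ 0x36007 (P1/RW1/US1/PS0)
  lvl3: tbl 0x36, slot 6 ⇒ 0x3A007 (P1/RW1/US1/PS0)
  ⇒ phys 0x3A5FF  [4 reads]
#3 VA=0x887C3C024CC (w,kernel):
  lvl0: tbl 0x24, slot 17 ⇒ 0x3B007 (P1/RW1/US1/PS0)
  lvl1: tbl 0x3B, slot 31 ⇒ 0x3C007 (P1/RW1/US1/PS0)
  lvl2: tbl 0x3C, slot 30 ⇒ 0x3E007 (P1/RW1/US1/PS0)
  lvl3: tbl 0x3E, slot 2 ⇒ 0x41007 (P1/RW1/US1/PS0)
  ⇒ phys 0x414CC  [4 reads]
#4 VA=0xB03C220061C (r,user):
  lvl0: tbl 0x24, slot 22 ⇒ 0x44007 (P1/RW1/US1/PS0)
  lvl1: tbl 0x44, slot 15 ⇒ 0x48007 (P1/RW1/US1/PS0)
  lvl2: tbl 0x48, slot 17 ⇒ 0x4E002 (P0/RW1/US0/PS0)
  ⇒ fault: PAGE_NOT_PRESENT  — 3 lookups

TLB: [["0xA0601414", "0x2D"], ["0x386C2006", "0x3A"], ["0x887C3C02", "0x41"]]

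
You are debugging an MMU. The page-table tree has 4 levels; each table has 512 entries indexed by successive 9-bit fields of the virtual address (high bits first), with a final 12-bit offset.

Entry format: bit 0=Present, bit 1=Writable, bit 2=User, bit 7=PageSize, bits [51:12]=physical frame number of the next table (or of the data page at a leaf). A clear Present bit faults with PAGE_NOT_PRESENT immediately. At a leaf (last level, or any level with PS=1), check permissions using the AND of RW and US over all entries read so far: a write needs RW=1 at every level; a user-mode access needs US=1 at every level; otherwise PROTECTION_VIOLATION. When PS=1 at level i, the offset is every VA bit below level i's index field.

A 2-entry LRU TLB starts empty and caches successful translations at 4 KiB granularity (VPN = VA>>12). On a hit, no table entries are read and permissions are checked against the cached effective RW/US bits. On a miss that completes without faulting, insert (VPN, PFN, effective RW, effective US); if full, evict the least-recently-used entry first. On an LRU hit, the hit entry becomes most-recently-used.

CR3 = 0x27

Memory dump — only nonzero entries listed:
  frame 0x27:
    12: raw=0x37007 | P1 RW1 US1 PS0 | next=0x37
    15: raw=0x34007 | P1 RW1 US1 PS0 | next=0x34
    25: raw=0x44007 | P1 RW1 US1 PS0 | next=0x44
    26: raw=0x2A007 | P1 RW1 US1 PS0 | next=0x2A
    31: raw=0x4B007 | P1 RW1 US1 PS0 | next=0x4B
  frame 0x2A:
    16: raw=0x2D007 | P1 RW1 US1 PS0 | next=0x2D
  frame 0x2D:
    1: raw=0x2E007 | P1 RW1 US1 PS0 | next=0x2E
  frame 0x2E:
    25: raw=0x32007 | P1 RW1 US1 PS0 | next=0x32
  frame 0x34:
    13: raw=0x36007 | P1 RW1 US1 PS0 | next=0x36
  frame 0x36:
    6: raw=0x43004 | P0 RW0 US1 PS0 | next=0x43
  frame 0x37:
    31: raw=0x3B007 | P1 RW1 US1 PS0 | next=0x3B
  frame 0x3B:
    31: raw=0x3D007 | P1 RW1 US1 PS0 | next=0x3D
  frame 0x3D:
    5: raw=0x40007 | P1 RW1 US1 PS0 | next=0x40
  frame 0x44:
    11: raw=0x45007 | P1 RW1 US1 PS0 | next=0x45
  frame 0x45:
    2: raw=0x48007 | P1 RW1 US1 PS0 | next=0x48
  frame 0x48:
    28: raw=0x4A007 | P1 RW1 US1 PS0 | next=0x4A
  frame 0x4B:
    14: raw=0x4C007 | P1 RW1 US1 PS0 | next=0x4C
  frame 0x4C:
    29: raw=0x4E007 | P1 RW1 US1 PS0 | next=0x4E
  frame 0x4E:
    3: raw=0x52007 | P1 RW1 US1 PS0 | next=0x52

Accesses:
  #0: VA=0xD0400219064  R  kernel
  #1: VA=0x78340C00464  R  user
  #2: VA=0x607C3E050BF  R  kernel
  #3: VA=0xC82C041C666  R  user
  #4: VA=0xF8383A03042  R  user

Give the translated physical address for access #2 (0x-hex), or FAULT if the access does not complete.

Walk each access:
#0 VA=0xD0400219064 (r,kernel):
  L0 @0x27[26] → 0x2A007  P=1,RW=1,US=1,PS=0
  L1 @0x2A[16] → 0x2D007  P=1,RW=1,US=1,PS=0
  L2 @0x2D[1] → 0x2E007  P=1,RW=1,US=1,PS=0
  L3 @0x2E[25] → 0x32007  P=1,RW=1,US=1,PS=0
  ✓ 0x32064  — 4 lookups
#1 VA=0x78340C00464 (r,user):
  L0 @0x27[15] → 0x34007  P=1,RW=1,US=1,PS=0
  L1 @0x34[13] → 0x36007  P=1,RW=1,US=1,PS=0
  L2 @0x36[6] → 0x43004  P=0,RW=0,US=1,PS=0
  → PAGE_NOT_PRESENT  (3 entries read)
#2 VA=0x607C3E050BF (r,kernel):
  L0 @0x27[12] → 0x37007  P=1,RW=1,US=1,PS=0
  L1 @0x37[31] → 0x3B007  P=1,RW=1,US=1,PS=0
  L2 @0x3B[31] → 0x3D007  P=1,RW=1,US=1,PS=0
  L3 @0x3D[5] → 0x40007  P=1,RW=1,US=1,PS=0
  ✓ 0x400BF  — 4 lookups
#3 VA=0xC82C041C666 (r,user):
  L0 @0x27[25] → 0x44007  P=1,RW=1,US=1,PS=0
  L1 @0x44[11] → 0x45007  P=1,RW=1,US=1,PS=0
  L2 @0x45[2] → 0x48007  P=1,RW=1,US=1,PS=0
  L3 @0x48[28] → 0x4A007  P=1,RW=1,US=1,PS=0
  ✓ 0x4A666  — 4 lookups
#4 VA=0xF8383A03042 (r,user):
  L0 @0x27[31] → 0x4B007  P=1,RW=1,US=1,PS=0
  L1 @0x4B[14] → 0x4C007  P=1,RW=1,US=1,PS=0
  L2 @0x4C[29] → 0x4E007  P=1,RW=1,US=1,PS=0
  L3 @0x4E[3] → 0x52007  P=1,RW=1,US=1,PS=0
  ✓ 0x52042  — 4 lookups

Access #2 PA: 0x400BF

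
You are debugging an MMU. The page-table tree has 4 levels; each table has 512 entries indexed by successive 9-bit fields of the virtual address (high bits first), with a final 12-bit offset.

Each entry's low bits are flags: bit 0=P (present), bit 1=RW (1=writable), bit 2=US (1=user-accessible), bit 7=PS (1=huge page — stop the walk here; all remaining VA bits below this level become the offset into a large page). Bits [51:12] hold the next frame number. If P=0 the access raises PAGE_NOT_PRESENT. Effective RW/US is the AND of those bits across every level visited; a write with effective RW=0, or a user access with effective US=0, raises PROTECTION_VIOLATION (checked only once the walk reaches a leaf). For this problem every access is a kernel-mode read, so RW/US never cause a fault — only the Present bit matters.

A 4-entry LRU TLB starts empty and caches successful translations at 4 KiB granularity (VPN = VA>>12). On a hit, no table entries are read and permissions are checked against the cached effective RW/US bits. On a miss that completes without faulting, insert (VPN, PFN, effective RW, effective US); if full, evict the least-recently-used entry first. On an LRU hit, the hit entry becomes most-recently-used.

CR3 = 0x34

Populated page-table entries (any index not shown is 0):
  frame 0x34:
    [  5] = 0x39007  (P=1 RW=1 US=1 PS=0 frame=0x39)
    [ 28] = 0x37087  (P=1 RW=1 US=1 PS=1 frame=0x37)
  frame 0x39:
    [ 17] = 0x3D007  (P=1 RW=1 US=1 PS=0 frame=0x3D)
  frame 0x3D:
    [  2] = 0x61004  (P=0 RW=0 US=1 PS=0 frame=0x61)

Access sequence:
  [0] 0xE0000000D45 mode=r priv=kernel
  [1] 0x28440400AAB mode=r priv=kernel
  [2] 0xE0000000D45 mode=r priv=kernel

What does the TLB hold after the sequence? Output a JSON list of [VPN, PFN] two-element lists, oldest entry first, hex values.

Per-access translation:
#0 VA=0xE0000000D45 (r,kernel):
  L0 @0x34[28] → 0x37087  P=1,RW=1,US=1,PS=1
  → PA=0x37D45 (huge @L0)  (1 entries read)
#1 VA=0x28440400AAB (r,kernel):
  L0 @0x34[5] → 0x39007  P=1,RW=1,US=1,PS=0
  L1 @0x39[17] → 0x3D007  P=1,RW=1,US=1,PS=0
  L2 @0x3D[2] → 0x61004  P=0,RW=0,US=1,PS=0
  ⇒ fault: PAGE_NOT_PRESENT  — 3 lookups
#2 VA=0xE0000000D45 (r,kernel):
  TLB hit vpn=0xE0000000 → PA=0x37D45

TLB: [["0xE0000000", "0x37"]]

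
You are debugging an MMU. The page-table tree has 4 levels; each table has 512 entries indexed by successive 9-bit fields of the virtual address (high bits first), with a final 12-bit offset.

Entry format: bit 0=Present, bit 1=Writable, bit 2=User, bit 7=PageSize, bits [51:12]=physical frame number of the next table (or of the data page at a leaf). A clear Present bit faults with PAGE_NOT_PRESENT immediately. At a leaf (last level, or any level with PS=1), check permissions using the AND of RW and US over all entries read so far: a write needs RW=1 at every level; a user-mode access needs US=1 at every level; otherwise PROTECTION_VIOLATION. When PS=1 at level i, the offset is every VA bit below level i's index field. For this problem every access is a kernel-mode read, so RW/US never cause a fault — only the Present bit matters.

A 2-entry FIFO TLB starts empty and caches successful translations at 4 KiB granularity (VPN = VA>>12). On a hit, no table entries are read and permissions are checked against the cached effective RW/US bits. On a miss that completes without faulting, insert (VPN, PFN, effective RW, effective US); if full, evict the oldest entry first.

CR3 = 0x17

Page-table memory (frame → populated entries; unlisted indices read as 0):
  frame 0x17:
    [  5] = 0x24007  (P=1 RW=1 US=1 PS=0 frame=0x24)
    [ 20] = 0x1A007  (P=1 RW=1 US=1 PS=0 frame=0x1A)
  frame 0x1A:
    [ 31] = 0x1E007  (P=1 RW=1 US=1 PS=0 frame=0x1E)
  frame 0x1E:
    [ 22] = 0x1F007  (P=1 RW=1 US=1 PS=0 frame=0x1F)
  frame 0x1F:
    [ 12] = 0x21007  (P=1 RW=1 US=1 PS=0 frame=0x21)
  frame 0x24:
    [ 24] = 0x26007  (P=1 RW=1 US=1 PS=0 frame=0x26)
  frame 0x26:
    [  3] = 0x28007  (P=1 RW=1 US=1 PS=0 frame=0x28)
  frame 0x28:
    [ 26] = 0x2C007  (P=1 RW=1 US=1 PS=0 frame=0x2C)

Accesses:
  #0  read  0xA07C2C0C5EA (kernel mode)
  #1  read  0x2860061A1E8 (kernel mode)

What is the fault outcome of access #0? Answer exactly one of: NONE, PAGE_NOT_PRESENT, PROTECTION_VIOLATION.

Walk each access:
#0 VA=0xA07C2C0C5EA (r,kernel):
  [0] read 0x17 idx=20: raw=0x1A007 flags P=1 W=1 U=1 S=0
  [1] read 0x1A idx=31: raw=0x1E007 flags P=1 W=1 U=1 S=0
  [2] read 0x1E idx=22: raw=0x1F007 flags P=1 W=1 U=1 S=0
  [3] read 0x1F idx=12: raw=0x21007 flags P=1 W=1 U=1 S=0
  ⇒ phys 0x215EA  [4 reads]
#1 VA=0x2860061A1E8 (r,kernel):
  [0] read 0x17 idx=5: raw=0x24007 flags P=1 W=1 U=1 S=0
  [1] read 0x24 idx=24: raw=0x26007 flags P=1 W=1 U=1 S=0
  [2] read 0x26 idx=3: raw=0x28007 flags P=1 W=1 U=1 S=0
  [3] read 0x28 idx=26: raw=0x2C007 flags P=1 W=1 U=1 S=0
  ⇒ phys 0x2C1E8  [4 reads]

Access #0 fault: NONE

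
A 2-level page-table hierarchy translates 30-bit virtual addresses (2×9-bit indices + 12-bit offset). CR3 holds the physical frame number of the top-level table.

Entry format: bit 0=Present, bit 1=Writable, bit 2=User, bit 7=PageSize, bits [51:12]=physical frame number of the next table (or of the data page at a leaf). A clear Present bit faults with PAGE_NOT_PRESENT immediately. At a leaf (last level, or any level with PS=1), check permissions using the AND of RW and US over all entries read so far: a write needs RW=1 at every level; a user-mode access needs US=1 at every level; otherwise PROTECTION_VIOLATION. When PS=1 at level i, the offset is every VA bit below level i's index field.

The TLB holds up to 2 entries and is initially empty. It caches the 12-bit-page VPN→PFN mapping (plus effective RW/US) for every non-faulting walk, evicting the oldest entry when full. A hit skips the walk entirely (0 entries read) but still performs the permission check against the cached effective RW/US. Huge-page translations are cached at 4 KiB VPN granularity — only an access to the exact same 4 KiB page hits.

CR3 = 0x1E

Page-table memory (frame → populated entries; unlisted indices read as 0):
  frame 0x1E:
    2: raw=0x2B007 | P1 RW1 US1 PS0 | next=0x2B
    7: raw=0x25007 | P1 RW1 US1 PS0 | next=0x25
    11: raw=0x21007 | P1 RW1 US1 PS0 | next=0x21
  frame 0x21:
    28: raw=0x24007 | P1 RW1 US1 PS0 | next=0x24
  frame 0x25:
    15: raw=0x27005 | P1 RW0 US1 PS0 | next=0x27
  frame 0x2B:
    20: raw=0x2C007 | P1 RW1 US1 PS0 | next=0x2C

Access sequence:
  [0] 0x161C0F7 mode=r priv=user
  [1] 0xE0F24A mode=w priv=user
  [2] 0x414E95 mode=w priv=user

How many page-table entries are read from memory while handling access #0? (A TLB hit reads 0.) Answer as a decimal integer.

Trace:
#0 VA=0x161C0F7 (r,user):
  L0: frame=0x1E idx=11 entry=0x21007 [P=1 RW=1 US=1 PS=0]
  L1: frame=0x21 idx=28 entry=0x24007 [P=1 RW=1 US=1 PS=0]
  → PA=0x240F7  (2 entries read)
#1 VA=0xE0F24A (w,user):
  L0: frame=0x1E idx=7 entry=0x25007 [P=1 RW=1 US=1 PS=0]
  L1: frame=0x25 idx=15 entry=0x27005 [P=1 RW=0 US=1 PS=0]
  ✗ PROTECTION_VIOLATION  [2 reads]
#2 VA=0x414E95 (w,user):
  L0: frame=0x1E idx=2 entry=0x2B007 [P=1 RW=1 US=1 PS=0]
  L1: frame=0x2B idx=20 entry=0x2C007 [P=1 RW=1 US=1 PS=0]
  → PA=0x2CE95  (2 entries read)

Entries read for #0: 2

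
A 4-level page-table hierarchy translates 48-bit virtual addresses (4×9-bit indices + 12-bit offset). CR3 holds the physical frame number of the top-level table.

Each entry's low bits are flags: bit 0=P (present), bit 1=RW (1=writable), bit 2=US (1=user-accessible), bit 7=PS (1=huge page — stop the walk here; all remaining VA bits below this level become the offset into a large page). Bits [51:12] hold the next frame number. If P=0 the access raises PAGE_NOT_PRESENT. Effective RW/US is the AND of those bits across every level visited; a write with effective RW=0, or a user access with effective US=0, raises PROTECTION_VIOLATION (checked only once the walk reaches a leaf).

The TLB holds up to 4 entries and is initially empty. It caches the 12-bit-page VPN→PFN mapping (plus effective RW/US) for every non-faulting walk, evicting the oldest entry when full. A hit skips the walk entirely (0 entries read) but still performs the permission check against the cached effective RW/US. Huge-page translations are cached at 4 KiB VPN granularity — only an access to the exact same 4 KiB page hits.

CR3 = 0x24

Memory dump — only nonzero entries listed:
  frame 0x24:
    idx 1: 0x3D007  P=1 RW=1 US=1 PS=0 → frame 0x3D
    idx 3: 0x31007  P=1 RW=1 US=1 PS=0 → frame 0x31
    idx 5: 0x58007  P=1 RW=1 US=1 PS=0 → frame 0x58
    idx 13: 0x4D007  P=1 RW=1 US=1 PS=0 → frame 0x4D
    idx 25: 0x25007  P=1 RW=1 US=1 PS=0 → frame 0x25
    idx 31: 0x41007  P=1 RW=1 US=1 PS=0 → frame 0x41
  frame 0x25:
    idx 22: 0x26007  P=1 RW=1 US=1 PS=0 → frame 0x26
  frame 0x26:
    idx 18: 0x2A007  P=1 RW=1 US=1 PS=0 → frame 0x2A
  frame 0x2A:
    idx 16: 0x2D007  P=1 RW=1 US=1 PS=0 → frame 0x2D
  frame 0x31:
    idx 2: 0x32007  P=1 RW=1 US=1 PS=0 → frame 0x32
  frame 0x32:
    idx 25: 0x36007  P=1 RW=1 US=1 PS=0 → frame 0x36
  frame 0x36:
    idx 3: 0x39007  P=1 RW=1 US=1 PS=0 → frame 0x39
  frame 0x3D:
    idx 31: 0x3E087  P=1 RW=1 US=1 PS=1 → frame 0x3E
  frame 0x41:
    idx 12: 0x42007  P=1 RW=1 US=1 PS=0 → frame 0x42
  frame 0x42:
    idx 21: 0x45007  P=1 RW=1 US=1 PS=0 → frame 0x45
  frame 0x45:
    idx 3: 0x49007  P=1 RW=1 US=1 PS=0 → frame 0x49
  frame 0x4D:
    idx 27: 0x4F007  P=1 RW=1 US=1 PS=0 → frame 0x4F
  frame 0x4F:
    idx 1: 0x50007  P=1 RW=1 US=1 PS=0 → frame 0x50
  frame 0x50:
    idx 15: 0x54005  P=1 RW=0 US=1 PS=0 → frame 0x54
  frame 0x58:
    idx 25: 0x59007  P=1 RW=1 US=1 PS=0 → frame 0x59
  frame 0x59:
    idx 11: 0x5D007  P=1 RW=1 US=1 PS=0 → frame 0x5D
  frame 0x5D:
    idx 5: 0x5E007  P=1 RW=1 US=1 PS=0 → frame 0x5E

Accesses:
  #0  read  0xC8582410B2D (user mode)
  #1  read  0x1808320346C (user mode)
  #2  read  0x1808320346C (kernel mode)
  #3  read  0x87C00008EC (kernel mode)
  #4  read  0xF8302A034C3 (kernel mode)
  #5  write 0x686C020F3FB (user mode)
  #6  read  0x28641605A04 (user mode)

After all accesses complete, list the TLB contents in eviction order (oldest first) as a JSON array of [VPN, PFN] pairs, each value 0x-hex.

Trace:
#0 VA=0xC8582410B2D (r,user):
  L0: frame=0x24 idx=25 entry=0x25007 [P=1 RW=1 US=1 PS=0]
  L1: frame=0x25 idx=22 entry=0x26007 [P=1 RW=1 US=1 PS=0]
  L2: frame=0x26 idx=18 entry=0x2A007 [P=1 RW=1 US=1 PS=0]
  L3: frame=0x2A idx=16 entry=0x2D007 [P=1 RW=1 US=1 PS=0]
  → PA=0x2DB2D  (4 entries read)
#1 VA=0x1808320346C (r,user):
  L0: frame=0x24 idx=3 entry=0x31007 [P=1 RW=1 US=1 PS=0]
  L1: frame=0x31 idx=2 entry=0x32007 [P=1 RW=1 US=1 PS=0]
  L2: frame=0x32 idx=25 entry=0x36007 [P=1 RW=1 US=1 PS=0]
  L3: frame=0x36 idx=3 entry=0x39007 [P=1 RW=1 US=1 PS=0]
  → PA=0x3946C  (4 entries read)
#2 VA=0x1808320346C (r,kernel):
  TLB hit vpn=0x18083203 → PA=0x3946C
#3 VA=0x87C00008EC (r,kernel):
  L0: frame=0x24 idx=1 entry=0x3D007 [P=1 RW=1 US=1 PS=0]
  L1: frame=0x3D idx=31 entry=0x3E087 [P=1 RW=1 US=1 PS=1]
  → PA=0x3E8EC (huge @L1)  (2 entries read)
#4 VA=0xF8302A034C3 (r,kernel):
  L0: frame=0x24 idx=31 entry=0x41007 [P=1 RW=1 US=1 PS=0]
  L1: frame=0x41 idx=12 entry=0x42007 [P=1 RW=1 US=1 PS=0]
  L2: frame=0x42 idx=21 entry=0x45007 [P=1 RW=1 US=1 PS=0]
  L3: frame=0x45 idx=3 entry=0x49007 [P=1 RW=1 US=1 PS=0]
  → PA=0x494C3  (4 entries read)
#5 VA=0x686C020F3FB (w,user):
  L0: frame=0x24 idx=13 entry=0x4D007 [P=1 RW=1 US=1 PS=0]
  L1: frame=0x4D idx=27 entry=0x4F007 [P=1 RW=1 US=1 PS=0]
  L2: frame=0x4F idx=1 entry=0x50007 [P=1 RW=1 US=1 PS=0]
  L3: frame=0x50 idx=15 entry=0x54005 [P=1 RW=0 US=1 PS=0]
  ⇒ fault: PROTECTION_VIOLATION  — 4 lookups
#6 VA=0x28641605A04 (r,user):
  L0: frame=0x24 idx=5 entry=0x58007 [P=1 RW=1 US=1 PS=0]
  L1: frame=0x58 idx=25 entry=0x59007 [P=1 RW=1 US=1 PS=0]
  L2: frame=0x59 idx=11 entry=0x5D007 [P=1 RW=1 US=1 PS=0]
  L3: frame=0x5D idx=5 entry=0x5E007 [P=1 RW=1 US=1 PS=0]
  → PA=0x5EA04  (4 entries read)

TLB: [["0x18083203", "0x39"], ["0x87C0000", "0x3E"], ["0xF8302A03", "0x49"], ["0x28641605", "0x5E"]]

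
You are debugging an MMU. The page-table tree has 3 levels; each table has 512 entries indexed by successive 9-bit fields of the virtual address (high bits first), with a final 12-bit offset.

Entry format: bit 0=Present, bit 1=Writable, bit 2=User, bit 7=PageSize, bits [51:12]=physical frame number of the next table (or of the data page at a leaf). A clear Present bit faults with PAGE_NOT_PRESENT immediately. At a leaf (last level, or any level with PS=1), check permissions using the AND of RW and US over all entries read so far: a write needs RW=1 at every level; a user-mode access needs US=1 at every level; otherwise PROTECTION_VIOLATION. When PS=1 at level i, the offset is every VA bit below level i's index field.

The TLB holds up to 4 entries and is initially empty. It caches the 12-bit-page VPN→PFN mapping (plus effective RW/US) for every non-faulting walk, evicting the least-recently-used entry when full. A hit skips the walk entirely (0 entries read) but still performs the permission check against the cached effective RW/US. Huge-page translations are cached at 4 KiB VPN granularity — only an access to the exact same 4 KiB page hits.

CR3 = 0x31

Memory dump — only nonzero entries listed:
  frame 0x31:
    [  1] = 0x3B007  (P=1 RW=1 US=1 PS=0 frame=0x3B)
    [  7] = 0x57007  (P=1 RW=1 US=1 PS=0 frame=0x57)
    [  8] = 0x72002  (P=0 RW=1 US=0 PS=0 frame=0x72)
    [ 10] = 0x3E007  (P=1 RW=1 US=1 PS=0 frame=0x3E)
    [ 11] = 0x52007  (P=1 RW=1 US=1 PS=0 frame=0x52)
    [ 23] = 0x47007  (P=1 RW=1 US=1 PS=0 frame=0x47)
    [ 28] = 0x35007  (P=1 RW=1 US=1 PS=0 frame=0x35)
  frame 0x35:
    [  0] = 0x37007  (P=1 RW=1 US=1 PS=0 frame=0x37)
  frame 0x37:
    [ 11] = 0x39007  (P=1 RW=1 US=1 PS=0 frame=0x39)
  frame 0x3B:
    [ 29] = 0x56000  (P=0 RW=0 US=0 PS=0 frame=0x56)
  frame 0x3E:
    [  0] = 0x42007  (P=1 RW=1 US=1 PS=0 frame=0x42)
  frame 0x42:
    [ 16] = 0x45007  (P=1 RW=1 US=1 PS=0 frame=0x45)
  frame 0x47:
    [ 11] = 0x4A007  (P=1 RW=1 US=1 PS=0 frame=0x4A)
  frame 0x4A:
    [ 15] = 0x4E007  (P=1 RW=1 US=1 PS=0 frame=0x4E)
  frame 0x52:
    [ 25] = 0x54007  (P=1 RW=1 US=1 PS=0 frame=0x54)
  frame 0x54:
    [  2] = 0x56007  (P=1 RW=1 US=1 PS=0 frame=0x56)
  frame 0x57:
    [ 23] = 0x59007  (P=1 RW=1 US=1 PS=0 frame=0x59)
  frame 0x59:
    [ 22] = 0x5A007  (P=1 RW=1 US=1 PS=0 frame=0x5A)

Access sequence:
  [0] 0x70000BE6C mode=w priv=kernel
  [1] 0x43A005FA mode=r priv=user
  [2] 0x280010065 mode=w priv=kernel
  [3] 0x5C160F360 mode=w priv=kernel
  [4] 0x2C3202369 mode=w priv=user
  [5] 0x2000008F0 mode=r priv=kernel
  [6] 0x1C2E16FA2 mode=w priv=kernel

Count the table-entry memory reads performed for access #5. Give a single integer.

Per-access translation:
#0 VA=0x70000BE6C (w,kernel):
  L0: frame=0x31 idx=28 entry=0x35007 [P=1 RW=1 US=1 PS=0]
  L1: frame=0x35 idx=0 entry=0x37007 [P=1 RW=1 US=1 PS=0]
  L2: frame=0x37 idx=11 entry=0x39007 [P=1 RW=1 US=1 PS=0]
  ⇒ phys 0x39E6C  [3 reads]
#1 VA=0x43A005FA (r,user):
  L0: frame=0x31 idx=1 entry=0x3B007 [P=1 RW=1 US=1 PS=0]
  L1: frame=0x3B idx=29 entry=0x56000 [P=0 RW=0 US=0 PS=0]
  → PAGE_NOT_PRESENT  (2 entries read)
#2 VA=0x280010065 (w,kernel):
  L0: frame=0x31 idx=10 entry=0x3E007 [P=1 RW=1 US=1 PS=0]
  L1: frame=0x3E idx=0 entry=0x42007 [P=1 RW=1 US=1 PS=0]
  L2: frame=0x42 idx=16 entry=0x45007 [P=1 RW=1 US=1 PS=0]
  ⇒ phys 0x45065  [3 reads]
#3 VA=0x5C160F360 (w,kernel):
  L0: frame=0x31 idx=23 entry=0x47007 [P=1 RW=1 US=1 PS=0]
  L1: frame=0x47 idx=11 entry=0x4A007 [P=1 RW=1 US=1 PS=0]
  L2: frame=0x4A idx=15 entry=0x4E007 [P=1 RW=1 US=1 PS=0]
  ⇒ phys 0x4E360  [3 reads]
#4 VA=0x2C3202369 (w,user):
  L0: frame=0x31 idx=11 entry=0x52007 [P=1 RW=1 US=1 PS=0]
  L1: frame=0x52 idx=25 entry=0x54007 [P=1 RW=1 US=1 PS=0]
  L2: frame=0x54 idx=2 entry=0x56007 [P=1 RW=1 US=1 PS=0]
  ⇒ phys 0x56369  [3 reads]
#5 VA=0x2000008F0 (r,kernel):
  L0: frame=0x31 idx=8 entry=0x72002 [P=0 RW=1 US=0 PS=0]
  → PAGE_NOT_PRESENT  (1 entries read)
#6 VA=0x1C2E16FA2 (w,kernel):
  L0: frame=0x31 idx=7 entry=0x57007 [P=1 RW=1 US=1 PS=0]
  L1: frame=0x57 idx=23 entry=0x59007 [P=1 RW=1 US=1 PS=0]
  L2: frame=0x59 idx=22 entry=0x5A007 [P=1 RW=1 US=1 PS=0]
  ⇒ phys 0x5AFA2  [3 reads]

Entries read for #5: 1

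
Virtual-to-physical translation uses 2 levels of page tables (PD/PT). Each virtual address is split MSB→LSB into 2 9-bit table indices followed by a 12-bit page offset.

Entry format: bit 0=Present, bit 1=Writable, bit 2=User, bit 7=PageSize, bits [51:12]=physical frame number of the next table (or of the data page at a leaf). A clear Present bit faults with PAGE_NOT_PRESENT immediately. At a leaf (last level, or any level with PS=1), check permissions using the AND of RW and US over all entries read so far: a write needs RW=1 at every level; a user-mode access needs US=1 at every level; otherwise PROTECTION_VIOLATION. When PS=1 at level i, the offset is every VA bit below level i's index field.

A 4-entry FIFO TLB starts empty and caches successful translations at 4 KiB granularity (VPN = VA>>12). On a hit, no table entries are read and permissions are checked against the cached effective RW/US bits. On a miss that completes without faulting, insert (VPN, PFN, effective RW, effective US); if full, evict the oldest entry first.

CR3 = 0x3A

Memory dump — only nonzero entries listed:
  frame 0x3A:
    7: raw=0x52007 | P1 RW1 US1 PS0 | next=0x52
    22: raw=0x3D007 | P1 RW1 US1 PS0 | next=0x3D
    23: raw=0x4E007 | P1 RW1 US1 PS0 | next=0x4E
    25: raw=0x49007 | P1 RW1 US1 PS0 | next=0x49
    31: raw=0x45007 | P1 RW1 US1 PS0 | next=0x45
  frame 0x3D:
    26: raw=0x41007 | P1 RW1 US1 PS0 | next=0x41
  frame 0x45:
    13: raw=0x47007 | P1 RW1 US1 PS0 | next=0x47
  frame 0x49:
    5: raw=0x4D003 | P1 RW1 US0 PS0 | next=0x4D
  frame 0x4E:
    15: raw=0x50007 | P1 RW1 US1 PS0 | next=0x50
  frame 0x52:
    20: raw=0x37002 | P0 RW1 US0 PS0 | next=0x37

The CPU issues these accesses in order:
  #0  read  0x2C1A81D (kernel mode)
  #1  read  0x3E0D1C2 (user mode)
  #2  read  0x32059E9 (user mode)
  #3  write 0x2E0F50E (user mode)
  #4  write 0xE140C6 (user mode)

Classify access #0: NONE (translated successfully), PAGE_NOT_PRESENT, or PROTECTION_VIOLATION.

Walk each access:
#0 VA=0x2C1A81D (r,kernel):
  L0 @0x3A[22] → 0x3D007  P=1,RW=1,US=1,PS=0
  L1 @0x3D[26] → 0x41007  P=1,RW=1,US=1,PS=0
  ⇒ phys 0x4181D  [2 reads]
#1 VA=0x3E0D1C2 (r,user):
  L0 @0x3A[31] → 0x45007  P=1,RW=1,US=1,PS=0
  L1 @0x45[13] → 0x47007  P=1,RW=1,US=1,PS=0
  ⇒ phys 0x471C2  [2 reads]
#2 VA=0x32059E9 (r,user):
  L0 @0x3A[25] → 0x49007  P=1,RW=1,US=1,PS=0
  L1 @0x49[5] → 0x4D003  P=1,RW=1,US=0,PS=0
  → PROTECTION_VIOLATION  (2 entries read)
#3 VA=0x2E0F50E (w,user):
  L0 @0x3A[23] → 0x4E007  P=1,RW=1,US=1,PS=0
  L1 @0x4E[15] → 0x50007  P=1,RW=1,US=1,PS=0
  ⇒ phys 0x5050E  [2 reads]
#4 VA=0xE140C6 (w,user):
  L0 @0x3A[7] → 0x52007  P=1,RW=1,US=1,PS=0
  L1 @0x52[20] → 0x37002  P=0,RW=1,US=0,PS=0
  → PAGE_NOT_PRESENT  (2 entries read)

Access #0 fault: NONE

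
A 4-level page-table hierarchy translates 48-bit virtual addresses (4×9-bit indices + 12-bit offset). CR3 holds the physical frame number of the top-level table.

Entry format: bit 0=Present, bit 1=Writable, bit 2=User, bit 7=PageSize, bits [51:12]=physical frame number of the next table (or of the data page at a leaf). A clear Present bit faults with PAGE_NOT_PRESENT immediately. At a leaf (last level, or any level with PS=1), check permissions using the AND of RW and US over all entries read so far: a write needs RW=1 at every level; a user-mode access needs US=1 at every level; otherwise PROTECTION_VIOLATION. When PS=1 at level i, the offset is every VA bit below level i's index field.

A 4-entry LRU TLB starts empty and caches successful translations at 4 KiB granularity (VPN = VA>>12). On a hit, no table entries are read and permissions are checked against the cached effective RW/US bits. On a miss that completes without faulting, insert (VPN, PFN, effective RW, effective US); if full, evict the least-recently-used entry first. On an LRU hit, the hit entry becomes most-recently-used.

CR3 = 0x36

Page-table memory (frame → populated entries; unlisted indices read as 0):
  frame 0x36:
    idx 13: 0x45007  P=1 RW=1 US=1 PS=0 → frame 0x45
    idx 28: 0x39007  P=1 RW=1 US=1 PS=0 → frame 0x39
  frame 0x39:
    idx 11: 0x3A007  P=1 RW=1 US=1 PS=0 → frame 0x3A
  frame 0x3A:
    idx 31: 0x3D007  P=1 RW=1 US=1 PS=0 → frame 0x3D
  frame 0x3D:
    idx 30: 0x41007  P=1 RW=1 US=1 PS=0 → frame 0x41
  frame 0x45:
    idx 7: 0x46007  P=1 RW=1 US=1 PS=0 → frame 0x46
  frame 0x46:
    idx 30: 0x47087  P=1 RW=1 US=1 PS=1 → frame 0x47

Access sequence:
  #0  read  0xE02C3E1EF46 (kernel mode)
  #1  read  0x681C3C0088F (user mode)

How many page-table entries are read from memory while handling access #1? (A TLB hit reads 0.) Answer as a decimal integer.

Walk each access:
#0 VA=0xE02C3E1EF46 (r,kernel):
  L0: frame=0x36 idx=28 entry=0x39007 [P=1 RW=1 US=1 PS=0]
  L1: frame=0x39 idx=11 entry=0x3A007 [P=1 RW=1 US=1 PS=0]
  L2: frame=0x3A idx=31 entry=0x3D007 [P=1 RW=1 US=1 PS=0]
  L3: frame=0x3D idx=30 entry=0x41007 [P=1 RW=1 US=1 PS=0]
  ✓ 0x41F46  — 4 lookups
#1 VA=0x681C3C0088F (r,user):
  L0: frame=0x36 idx=13 entry=0x45007 [P=1 RW=1 US=1 PS=0]
  L1: frame=0x45 idx=7 entry=0x46007 [P=1 RW=1 US=1 PS=0]
  L2: frame=0x46 idx=30 entry=0x47087 [P=1 RW=1 US=1 PS=1]
  ✓ 0x4788F (huge @L2)  — 3 lookups

Entries read for #1: 3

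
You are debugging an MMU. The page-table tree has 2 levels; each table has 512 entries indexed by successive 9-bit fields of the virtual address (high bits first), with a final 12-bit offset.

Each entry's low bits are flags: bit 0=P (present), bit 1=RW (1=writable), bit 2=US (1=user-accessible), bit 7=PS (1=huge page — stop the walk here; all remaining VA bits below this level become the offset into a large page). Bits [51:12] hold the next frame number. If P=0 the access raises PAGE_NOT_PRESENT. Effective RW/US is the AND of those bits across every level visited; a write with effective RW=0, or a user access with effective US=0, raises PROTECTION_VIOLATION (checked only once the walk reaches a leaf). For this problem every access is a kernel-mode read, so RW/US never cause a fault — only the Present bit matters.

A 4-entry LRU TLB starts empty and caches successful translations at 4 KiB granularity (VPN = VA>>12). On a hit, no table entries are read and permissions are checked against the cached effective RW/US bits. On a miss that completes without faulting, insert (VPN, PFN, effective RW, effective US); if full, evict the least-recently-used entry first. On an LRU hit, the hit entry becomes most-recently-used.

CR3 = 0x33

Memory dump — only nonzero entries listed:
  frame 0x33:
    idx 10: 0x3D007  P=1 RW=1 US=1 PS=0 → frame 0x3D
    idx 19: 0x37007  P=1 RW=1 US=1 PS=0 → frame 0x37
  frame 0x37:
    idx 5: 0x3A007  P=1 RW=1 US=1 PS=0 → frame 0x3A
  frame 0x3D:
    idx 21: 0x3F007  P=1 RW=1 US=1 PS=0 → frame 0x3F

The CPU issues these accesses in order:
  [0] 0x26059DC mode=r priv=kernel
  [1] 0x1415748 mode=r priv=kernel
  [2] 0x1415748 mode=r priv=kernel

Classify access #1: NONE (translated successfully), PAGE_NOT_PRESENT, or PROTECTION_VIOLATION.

Walk each access:
#0 VA=0x26059DC (r,kernel):
  lvl0: tbl 0x33, slot 19 ⇒ 0x37007 (P1/RW1/US1/PS0)
  lvl1: tbl 0x37, slot 5 ⇒ 0x3A007 (P1/RW1/US1/PS0)
  ✓ 0x3A9DC  — 2 lookups
#1 VA=0x1415748 (r,kernel):
  lvl0: tbl 0x33, slot 10 ⇒ 0x3D007 (P1/RW1/US1/PS0)
  lvl1: tbl 0x3D, slot 21 ⇒ 0x3F007 (P1/RW1/US1/PS0)
  ✓ 0x3F748  — 2 lookups
#2 VA=0x1415748 (r,kernel):
  TLB hit vpn=0x1415 → PA=0x3F748

Access #1 fault: NONE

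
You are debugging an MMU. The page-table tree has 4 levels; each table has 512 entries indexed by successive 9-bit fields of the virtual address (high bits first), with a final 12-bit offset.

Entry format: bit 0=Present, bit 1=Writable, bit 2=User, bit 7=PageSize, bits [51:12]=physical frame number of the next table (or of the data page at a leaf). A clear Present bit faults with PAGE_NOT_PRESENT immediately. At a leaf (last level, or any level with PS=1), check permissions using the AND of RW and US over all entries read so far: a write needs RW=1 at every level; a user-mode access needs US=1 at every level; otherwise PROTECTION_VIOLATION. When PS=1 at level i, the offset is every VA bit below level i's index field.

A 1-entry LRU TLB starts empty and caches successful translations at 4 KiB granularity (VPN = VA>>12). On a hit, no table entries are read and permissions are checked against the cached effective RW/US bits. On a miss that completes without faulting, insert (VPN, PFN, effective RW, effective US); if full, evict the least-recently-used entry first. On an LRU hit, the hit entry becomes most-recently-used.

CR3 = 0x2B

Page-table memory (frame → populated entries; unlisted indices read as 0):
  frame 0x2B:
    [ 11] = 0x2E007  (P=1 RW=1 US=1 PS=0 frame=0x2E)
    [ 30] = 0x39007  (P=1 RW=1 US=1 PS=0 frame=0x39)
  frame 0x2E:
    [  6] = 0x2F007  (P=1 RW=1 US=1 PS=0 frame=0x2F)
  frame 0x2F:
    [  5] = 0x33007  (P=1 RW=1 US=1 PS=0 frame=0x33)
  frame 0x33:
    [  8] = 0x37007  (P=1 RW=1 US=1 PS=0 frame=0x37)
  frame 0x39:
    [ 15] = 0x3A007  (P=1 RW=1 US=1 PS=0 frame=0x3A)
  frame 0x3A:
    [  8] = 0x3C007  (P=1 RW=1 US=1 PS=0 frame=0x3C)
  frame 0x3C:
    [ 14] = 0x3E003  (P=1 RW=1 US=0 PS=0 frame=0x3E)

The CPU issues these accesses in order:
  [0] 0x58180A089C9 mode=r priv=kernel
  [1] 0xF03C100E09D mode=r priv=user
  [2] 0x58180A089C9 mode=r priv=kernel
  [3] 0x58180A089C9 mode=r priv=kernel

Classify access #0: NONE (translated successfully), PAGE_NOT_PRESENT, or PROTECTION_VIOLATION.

Walk each access:
#0 VA=0x58180A089C9 (r,kernel):
  L0 @0x2B[11] → 0x2E007  P=1,RW=1,US=1,PS=0
  L1 @0x2E[6] → 0x2F007  P=1,RW=1,US=1,PS=0
  L2 @0x2F[5] → 0x33007  P=1,RW=1,US=1,PS=0
  L3 @0x33[8] → 0x37007  P=1,RW=1,US=1,PS=0
  ✓ 0x379C9  — 4 lookups
#1 VA=0xF03C100E09D (r,user):
  L0 @0x2B[30] → 0x39007  P=1,RW=1,US=1,PS=0
  L1 @0x39[15] → 0x3A007  P=1,RW=1,US=1,PS=0
  L2 @0x3A[8] → 0x3C007  P=1,RW=1,US=1,PS=0
  L3 @0x3C[14] → 0x3E003  P=1,RW=1,US=0,PS=0
  ⇒ fault: PROTECTION_VIOLATION  — 4 lookups
#2 VA=0x58180A089C9 (r,kernel):
  TLB hit vpn=0x58180A08 → PA=0x379C9
#3 VA=0x58180A089C9 (r,kernel):
  TLB hit vpn=0x58180A08 → PA=0x379C9

Access #0 fault: NONE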